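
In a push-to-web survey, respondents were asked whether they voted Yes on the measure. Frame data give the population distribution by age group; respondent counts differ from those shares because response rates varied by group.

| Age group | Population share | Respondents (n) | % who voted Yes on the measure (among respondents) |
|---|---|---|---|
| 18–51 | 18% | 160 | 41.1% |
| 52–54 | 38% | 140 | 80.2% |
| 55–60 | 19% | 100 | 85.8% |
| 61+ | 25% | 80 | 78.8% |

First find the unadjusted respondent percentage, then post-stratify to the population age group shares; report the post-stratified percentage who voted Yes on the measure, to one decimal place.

Unadjusted (pooled respondent) estimate weights by respondent counts:
  (160/480)×41.1 + (140/480)×80.2 + (100/480)×85.8 + (80/480)×78.8 = 68.1%
Post-stratified estimate weights by population shares:
  0.18×41.1 + 0.38×80.2 + 0.19×85.8 + 0.25×78.8 = 73.876%

73.9%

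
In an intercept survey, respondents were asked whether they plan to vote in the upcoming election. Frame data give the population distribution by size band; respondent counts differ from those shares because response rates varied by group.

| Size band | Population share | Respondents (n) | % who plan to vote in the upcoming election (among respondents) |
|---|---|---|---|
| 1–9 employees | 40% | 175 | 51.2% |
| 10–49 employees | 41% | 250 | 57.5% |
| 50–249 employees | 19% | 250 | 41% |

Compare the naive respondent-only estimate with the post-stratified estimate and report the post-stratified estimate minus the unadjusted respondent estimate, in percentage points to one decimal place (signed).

+2.1 percentage points

Unadjusted (pooled respondent) estimate weights by respondent counts:
  (175/675)×51.2 + (250/675)×57.5 + (250/675)×41 = 49.7556%
Post-stratified estimate weights by population shares:
  0.4×51.2 + 0.41×57.5 + 0.19×41 = 51.845%
Difference = 51.845 − 49.7556 = 2.0894 pp.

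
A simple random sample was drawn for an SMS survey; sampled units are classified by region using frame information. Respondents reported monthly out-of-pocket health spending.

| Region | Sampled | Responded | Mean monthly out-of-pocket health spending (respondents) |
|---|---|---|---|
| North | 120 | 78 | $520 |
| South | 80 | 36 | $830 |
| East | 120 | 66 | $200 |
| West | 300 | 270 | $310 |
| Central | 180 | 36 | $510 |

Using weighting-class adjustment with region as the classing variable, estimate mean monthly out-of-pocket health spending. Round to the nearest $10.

Class response rates: North 78/120 = 65%, South 36/80 = 45%, East 66/120 = 55%, West 270/300 = 90%, Central 36/180 = 20%.
Inverse-response-rate weighting restores each class to its sampled count, so class totals weight by n_sampled:
  North: 120 × 520 = 62,400
  South: 80 × 830 = 66,400
  East: 120 × 200 = 24,000
  West: 300 × 310 = 93,000
  Central: 180 × 510 = 91,800
Adjusted estimate = 337,600 / 800 = 422 → $420.

$420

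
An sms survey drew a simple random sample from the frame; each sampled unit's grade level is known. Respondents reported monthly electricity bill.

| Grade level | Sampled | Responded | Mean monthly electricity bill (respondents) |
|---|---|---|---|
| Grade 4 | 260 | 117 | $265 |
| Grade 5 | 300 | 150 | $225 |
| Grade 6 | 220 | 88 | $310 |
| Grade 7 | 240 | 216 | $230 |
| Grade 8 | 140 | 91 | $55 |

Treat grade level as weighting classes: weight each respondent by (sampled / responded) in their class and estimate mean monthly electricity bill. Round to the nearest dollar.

$231

Response rates by class: Grade 4 117/260 = 45%, Grade 5 150/300 = 50%, Grade 6 88/220 = 40%, Grade 7 216/240 = 90%, Grade 8 91/140 = 65%.
Inverse-response-rate weighting restores each class to its sampled count, so class totals weight by n_sampled:
  Grade 4: 260 × 265 = 68,900
  Grade 5: 300 × 225 = 67,500
  Grade 6: 220 × 310 = 68,200
  Grade 7: 240 × 230 = 55,200
  Grade 8: 140 × 55 = 7700
Adjusted estimate = 267,500 / 1,160 = 230.603 → $231.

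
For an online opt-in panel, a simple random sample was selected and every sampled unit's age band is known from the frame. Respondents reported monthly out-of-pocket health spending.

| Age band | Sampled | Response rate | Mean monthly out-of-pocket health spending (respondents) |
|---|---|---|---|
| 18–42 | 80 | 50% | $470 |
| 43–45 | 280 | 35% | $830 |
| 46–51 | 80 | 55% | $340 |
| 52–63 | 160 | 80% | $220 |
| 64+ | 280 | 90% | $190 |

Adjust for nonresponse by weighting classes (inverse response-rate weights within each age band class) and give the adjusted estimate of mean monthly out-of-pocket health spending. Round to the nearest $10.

$440

Inverse-response-rate weighting restores each class to its sampled count, so class totals weight by n_sampled:
  18–42: 80 × 470 = 37,600
  43–45: 280 × 830 = 232,400
  46–51: 80 × 340 = 27,200
  52–63: 160 × 220 = 35,200
  64+: 280 × 190 = 53,200
Adjusted estimate = 385,600 / 880 = 438.182 → $440.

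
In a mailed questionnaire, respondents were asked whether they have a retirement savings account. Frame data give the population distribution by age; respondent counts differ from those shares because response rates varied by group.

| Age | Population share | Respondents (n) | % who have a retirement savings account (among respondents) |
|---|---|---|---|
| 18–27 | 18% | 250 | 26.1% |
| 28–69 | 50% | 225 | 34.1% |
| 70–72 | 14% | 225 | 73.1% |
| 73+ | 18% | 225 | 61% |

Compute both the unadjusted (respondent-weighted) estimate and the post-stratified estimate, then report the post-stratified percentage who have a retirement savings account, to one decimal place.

Naive respondent-only estimate (weights = respondent counts):
  (250/925)×26.1 + (225/925)×34.1 + (225/925)×73.1 + (225/925)×61 = 47.9676%
Reweighting by population age shares:
  0.18×26.1 + 0.5×34.1 + 0.14×73.1 + 0.18×61 = 42.962%

43.0%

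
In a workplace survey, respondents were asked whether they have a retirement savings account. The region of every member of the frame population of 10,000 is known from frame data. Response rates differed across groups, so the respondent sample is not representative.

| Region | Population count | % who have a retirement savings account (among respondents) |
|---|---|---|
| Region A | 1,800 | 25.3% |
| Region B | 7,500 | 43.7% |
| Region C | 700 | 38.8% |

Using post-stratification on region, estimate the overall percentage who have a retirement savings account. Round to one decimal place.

40.0%

Weight each group's respondent value by its population share:
  Region A: (1,800/10,000) × 25.3 = 4.554
  Region B: (7,500/10,000) × 43.7 = 32.775
  Region C: (700/10,000) × 38.8 = 2.716
Post-stratified estimate = 40.045 → 40.0%.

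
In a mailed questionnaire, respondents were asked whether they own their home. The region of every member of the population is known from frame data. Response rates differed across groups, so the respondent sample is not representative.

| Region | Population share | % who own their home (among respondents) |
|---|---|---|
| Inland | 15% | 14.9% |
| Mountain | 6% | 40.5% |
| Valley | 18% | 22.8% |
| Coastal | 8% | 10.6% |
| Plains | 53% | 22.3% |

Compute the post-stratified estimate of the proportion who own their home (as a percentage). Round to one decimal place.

21.4%

Post-stratification weights by population share, not respondent share:
  Inland: 0.15 × 14.9 = 2.235
  Mountain: 0.06 × 40.5 = 2.43
  Valley: 0.18 × 22.8 = 4.104
  Coastal: 0.08 × 10.6 = 0.848
  Plains: 0.53 × 22.3 = 11.819
Post-stratified estimate = 21.436 → 21.4%.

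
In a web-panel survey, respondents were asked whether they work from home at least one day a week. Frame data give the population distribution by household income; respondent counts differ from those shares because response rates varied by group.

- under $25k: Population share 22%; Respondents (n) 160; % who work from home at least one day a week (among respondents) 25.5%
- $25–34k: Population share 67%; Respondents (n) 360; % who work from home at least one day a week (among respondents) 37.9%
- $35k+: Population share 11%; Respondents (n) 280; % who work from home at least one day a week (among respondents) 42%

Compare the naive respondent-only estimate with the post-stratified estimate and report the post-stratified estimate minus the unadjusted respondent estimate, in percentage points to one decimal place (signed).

Without adjustment, the pooled respondent share is:
  (160/800)×25.5 + (360/800)×37.9 + (280/800)×42 = 36.855%
Post-stratifying to population shares instead:
  0.22×25.5 + 0.67×37.9 + 0.11×42 = 35.623%
Difference = 35.623 − 36.855 = -1.232 pp.

-1.2 percentage points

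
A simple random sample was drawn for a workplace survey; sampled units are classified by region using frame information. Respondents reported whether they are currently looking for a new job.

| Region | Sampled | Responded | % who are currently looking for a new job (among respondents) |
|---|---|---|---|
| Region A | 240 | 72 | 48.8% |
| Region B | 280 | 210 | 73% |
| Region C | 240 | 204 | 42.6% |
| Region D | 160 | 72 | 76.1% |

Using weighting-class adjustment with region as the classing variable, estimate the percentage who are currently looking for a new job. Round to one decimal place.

59.3%

Response rates by class: Region A 72/240 = 30%, Region B 210/280 = 75%, Region C 204/240 = 85%, Region D 72/160 = 45%.
Inverse-response-rate weighting restores each class to its sampled count, so class totals weight by n_sampled:
  Region A: 240 × 48.8 = 11,712
  Region B: 280 × 73 = 20,440
  Region C: 240 × 42.6 = 10,224
  Region D: 160 × 76.1 = 12,176
Adjusted estimate = 54,552 / 920 = 59.2957 → 59.3%.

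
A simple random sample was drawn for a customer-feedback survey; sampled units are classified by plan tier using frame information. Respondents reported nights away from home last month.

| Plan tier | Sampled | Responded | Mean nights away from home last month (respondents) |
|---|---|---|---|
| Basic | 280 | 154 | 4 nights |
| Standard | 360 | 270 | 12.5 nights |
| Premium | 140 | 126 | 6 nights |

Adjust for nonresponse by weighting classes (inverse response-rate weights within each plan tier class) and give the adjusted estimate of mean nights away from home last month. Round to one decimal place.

Response rates by class: Basic 154/280 = 55%, Standard 270/360 = 75%, Premium 126/140 = 90%.
With weight = n_sampled/n_responded per class, the weighted class total is n_sampled:
  Basic: 280 × 4 = 1120
  Standard: 360 × 12.5 = 4500
  Premium: 140 × 6 = 840
Adjusted estimate = 6460 / 780 = 8.28205 → 8.3.

8.3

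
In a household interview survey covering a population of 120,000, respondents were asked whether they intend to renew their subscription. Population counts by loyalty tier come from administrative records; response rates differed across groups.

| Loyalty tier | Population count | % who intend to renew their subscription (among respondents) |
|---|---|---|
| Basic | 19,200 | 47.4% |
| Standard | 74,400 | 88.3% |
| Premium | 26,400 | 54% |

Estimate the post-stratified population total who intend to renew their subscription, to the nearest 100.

Estimated count per cell = population count × respondent percentage:
  Basic: 19,200 × 47.4% = 9100.8
  Standard: 74,400 × 88.3% = 65695.2
  Premium: 26,400 × 54% = 14,256
Estimated total = 89,052 → 89,100.

89,100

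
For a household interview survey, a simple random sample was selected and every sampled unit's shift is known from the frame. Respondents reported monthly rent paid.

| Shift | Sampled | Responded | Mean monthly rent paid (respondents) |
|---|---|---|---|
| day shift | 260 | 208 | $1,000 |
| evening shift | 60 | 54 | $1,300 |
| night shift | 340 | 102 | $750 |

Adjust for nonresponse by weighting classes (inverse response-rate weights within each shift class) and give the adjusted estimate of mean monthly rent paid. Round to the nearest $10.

Response rates by class: day shift 208/260 = 80%, evening shift 54/60 = 90%, night shift 102/340 = 30%.
Weighting each respondent by the inverse class response rate inflates each class back to its sampled size, so the class weight is n_sampled:
  day shift: 260 × 1000 = 260,000
  evening shift: 60 × 1300 = 78,000
  night shift: 340 × 750 = 255,000
Adjusted estimate = 593,000 / 660 = 898.485 → $900.

$900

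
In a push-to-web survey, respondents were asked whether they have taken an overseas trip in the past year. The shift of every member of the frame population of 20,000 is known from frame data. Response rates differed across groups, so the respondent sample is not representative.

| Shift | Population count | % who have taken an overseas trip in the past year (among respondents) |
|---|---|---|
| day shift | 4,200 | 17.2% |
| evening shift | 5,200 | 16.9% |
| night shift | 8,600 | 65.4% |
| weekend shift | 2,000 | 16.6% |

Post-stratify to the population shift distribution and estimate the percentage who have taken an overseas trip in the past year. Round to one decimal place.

37.8%

Reweight to the known shift distribution:
  day shift: (4,200/20,000) × 17.2 = 3.612
  evening shift: (5,200/20,000) × 16.9 = 4.394
  night shift: (8,600/20,000) × 65.4 = 28.122
  weekend shift: (2,000/20,000) × 16.6 = 1.66
Post-stratified estimate = 37.788 → 37.8%.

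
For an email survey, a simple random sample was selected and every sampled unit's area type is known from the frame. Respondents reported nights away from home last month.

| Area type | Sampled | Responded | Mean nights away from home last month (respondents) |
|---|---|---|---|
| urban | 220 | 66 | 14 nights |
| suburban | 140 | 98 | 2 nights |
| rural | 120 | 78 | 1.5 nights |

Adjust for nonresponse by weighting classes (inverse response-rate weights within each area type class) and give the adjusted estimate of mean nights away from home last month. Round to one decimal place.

7.4

Class response rates: urban 66/220 = 30%, suburban 98/140 = 70%, rural 78/120 = 65%.
Each respondent's weight = sampled/responded in their class; summing within a class gives n_sampled, so:
  urban: 220 × 14 = 3080
  suburban: 140 × 2 = 280
  rural: 120 × 1.5 = 180
Adjusted estimate = 3540 / 480 = 7.375 → 7.4.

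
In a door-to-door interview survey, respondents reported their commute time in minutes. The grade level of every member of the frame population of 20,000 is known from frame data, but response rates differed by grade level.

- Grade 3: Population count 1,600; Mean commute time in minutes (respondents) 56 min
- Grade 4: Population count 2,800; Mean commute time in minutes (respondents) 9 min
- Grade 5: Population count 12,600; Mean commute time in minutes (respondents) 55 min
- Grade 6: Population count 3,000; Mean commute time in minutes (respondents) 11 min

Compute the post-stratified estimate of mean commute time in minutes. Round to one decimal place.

Each cell contributes population-share × respondent value:
  Grade 3: (1,600/20,000) × 56 = 4.48
  Grade 4: (2,800/20,000) × 9 = 1.26
  Grade 5: (12,600/20,000) × 55 = 34.65
  Grade 6: (3,000/20,000) × 11 = 1.65
Post-stratified estimate = 42.04 → 42.0.

42.0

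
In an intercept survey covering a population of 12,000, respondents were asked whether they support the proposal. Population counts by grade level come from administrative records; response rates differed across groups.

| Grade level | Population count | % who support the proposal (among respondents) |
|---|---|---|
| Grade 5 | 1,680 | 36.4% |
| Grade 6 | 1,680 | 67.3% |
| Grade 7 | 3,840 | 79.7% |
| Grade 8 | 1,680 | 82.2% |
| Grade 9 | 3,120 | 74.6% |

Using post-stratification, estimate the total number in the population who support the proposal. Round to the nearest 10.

8,510

Each cell contributes its population count × the respondent rate:
  Grade 5: 1,680 × 36.4% = 611.52
  Grade 6: 1,680 × 67.3% = 1130.64
  Grade 7: 3,840 × 79.7% = 3060.48
  Grade 8: 1,680 × 82.2% = 1380.96
  Grade 9: 3,120 × 74.6% = 2327.52
Estimated total = 8511.12 → 8,510.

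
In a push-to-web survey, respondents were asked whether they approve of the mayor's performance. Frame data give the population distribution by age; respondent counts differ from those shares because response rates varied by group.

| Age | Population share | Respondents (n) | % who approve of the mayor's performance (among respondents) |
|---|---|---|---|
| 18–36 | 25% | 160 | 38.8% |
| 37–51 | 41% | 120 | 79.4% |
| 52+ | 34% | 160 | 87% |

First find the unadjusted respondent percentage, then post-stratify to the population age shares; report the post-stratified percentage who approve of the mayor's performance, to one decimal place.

71.8%

Unadjusted (pooled respondent) estimate weights by respondent counts:
  (160/440)×38.8 + (120/440)×79.4 + (160/440)×87 = 67.4%
Post-stratifying to population shares instead:
  0.25×38.8 + 0.41×79.4 + 0.34×87 = 71.834%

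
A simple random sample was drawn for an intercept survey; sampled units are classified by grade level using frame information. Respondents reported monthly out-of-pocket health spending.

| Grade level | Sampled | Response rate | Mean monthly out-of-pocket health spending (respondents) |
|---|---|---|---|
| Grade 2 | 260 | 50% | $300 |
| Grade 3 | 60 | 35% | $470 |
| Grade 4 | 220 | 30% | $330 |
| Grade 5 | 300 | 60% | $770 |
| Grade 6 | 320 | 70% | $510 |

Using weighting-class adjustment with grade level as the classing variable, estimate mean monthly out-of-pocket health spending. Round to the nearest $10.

$490

Each respondent's weight = sampled/responded in their class; summing within a class gives n_sampled, so:
  Grade 2: 260 × 300 = 78,000
  Grade 3: 60 × 470 = 28,200
  Grade 4: 220 × 330 = 72,600
  Grade 5: 300 × 770 = 231,000
  Grade 6: 320 × 510 = 163,200
Adjusted estimate = 573,000 / 1,160 = 493.966 → $490.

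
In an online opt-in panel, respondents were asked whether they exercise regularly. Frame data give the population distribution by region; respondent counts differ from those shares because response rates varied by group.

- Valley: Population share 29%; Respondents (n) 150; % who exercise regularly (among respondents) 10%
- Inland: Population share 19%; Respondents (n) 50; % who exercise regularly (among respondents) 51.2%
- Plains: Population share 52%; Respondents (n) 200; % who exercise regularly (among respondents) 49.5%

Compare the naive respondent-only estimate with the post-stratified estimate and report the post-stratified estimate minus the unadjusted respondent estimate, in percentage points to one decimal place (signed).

Naive respondent-only estimate (weights = respondent counts):
  (150/400)×10 + (50/400)×51.2 + (200/400)×49.5 = 34.9%
Post-stratifying to population shares instead:
  0.29×10 + 0.19×51.2 + 0.52×49.5 = 38.368%
Difference = 38.368 − 34.9 = 3.468 pp.

+3.5 percentage points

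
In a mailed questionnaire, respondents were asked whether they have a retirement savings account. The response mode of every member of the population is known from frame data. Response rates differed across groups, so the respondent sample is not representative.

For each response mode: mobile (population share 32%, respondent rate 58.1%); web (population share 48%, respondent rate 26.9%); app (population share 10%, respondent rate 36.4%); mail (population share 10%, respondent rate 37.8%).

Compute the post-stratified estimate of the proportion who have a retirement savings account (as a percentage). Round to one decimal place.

Weight each group's respondent value by its population share:
  mobile: 0.32 × 58.1 = 18.592
  web: 0.48 × 26.9 = 12.912
  app: 0.1 × 36.4 = 3.64
  mail: 0.1 × 37.8 = 3.78
Post-stratified estimate = 38.924 → 38.9%.

38.9%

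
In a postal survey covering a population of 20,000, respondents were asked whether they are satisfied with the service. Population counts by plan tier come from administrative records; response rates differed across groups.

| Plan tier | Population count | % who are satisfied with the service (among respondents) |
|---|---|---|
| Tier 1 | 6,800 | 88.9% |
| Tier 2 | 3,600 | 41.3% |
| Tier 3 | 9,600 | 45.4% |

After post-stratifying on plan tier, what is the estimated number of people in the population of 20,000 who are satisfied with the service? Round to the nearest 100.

11,900

Apply each group's respondent rate to its population count:
  Tier 1: 6,800 × 88.9% = 6045.2
  Tier 2: 3,600 × 41.3% = 1486.8
  Tier 3: 9,600 × 45.4% = 4358.4
Estimated total = 11890.4 → 11,900.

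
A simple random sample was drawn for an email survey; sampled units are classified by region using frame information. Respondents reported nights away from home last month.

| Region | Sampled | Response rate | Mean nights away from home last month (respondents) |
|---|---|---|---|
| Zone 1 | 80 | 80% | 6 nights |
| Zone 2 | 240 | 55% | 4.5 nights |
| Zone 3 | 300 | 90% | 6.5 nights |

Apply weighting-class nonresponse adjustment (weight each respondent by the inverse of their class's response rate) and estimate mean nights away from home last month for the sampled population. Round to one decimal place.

Inverse-response-rate weighting restores each class to its sampled count, so class totals weight by n_sampled:
  Zone 1: 80 × 6 = 480
  Zone 2: 240 × 4.5 = 1080
  Zone 3: 300 × 6.5 = 1950
Adjusted estimate = 3510 / 620 = 5.66129 → 5.7.

5.7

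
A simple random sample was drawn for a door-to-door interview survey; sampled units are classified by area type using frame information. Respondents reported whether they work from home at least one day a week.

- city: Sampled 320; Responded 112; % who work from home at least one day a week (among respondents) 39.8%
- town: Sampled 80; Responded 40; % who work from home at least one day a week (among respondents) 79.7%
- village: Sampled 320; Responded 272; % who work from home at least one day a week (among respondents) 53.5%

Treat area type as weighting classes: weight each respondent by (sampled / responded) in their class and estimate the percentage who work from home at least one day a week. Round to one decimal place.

50.3%

Class response rates: city 112/320 = 35%, town 40/80 = 50%, village 272/320 = 85%.
With weight = n_sampled/n_responded per class, the weighted class total is n_sampled:
  city: 320 × 39.8 = 12,736
  town: 80 × 79.7 = 6376
  village: 320 × 53.5 = 17,120
Adjusted estimate = 36,232 / 720 = 50.3222 → 50.3%.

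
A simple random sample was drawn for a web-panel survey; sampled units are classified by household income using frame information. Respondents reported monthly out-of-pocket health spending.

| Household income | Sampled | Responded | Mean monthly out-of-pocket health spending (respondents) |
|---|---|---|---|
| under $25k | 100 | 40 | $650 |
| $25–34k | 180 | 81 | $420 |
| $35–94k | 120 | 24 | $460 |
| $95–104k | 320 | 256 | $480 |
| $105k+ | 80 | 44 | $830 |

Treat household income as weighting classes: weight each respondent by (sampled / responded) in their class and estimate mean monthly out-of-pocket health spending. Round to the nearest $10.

$520

Response rates by class: under $25k 40/100 = 40%, $25–34k 81/180 = 45%, $35–94k 24/120 = 20%, $95–104k 256/320 = 80%, $105k+ 44/80 = 55%.
Inverse-response-rate weighting restores each class to its sampled count, so class totals weight by n_sampled:
  under $25k: 100 × 650 = 65,000
  $25–34k: 180 × 420 = 75,600
  $35–94k: 120 × 460 = 55,200
  $95–104k: 320 × 480 = 153,600
  $105k+: 80 × 830 = 66,400
Adjusted estimate = 415,800 / 800 = 519.75 → $520.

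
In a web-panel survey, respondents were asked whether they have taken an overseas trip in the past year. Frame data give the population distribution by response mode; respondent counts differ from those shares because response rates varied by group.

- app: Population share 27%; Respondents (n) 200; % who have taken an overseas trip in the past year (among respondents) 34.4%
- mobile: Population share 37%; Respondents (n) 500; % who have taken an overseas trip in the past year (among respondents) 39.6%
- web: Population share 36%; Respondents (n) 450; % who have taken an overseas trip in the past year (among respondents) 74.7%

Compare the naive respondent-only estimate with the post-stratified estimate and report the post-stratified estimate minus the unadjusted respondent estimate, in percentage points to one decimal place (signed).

-1.6 percentage points

Naive respondent-only estimate (weights = respondent counts):
  (200/1150)×34.4 + (500/1150)×39.6 + (450/1150)×74.7 = 52.4304%
Post-stratified estimate weights by population shares:
  0.27×34.4 + 0.37×39.6 + 0.36×74.7 = 50.832%
Difference = 50.832 − 52.4304 = -1.5984 pp.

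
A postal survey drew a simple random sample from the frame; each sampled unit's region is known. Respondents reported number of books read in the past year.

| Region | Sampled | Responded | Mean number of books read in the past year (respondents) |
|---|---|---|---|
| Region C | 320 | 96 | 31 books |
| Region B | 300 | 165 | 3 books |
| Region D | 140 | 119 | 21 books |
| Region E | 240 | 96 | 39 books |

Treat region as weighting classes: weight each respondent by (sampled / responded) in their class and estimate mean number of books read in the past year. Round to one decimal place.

Response rates by class: Region C 96/320 = 30%, Region B 165/300 = 55%, Region D 119/140 = 85%, Region E 96/240 = 40%.
With weight = n_sampled/n_responded per class, the weighted class total is n_sampled:
  Region C: 320 × 31 = 9920
  Region B: 300 × 3 = 900
  Region D: 140 × 21 = 2940
  Region E: 240 × 39 = 9360
Adjusted estimate = 23,120 / 1,000 = 23.12 → 23.1.

23.1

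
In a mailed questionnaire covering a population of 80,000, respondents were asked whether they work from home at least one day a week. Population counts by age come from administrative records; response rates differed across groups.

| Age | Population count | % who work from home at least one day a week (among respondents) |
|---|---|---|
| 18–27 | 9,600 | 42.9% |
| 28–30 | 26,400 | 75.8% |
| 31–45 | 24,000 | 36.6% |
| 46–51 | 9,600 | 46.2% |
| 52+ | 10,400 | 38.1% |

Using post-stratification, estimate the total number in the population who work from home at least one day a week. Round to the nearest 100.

41,300

Estimated count per cell = population count × respondent percentage:
  18–27: 9,600 × 42.9% = 4118.4
  28–30: 26,400 × 75.8% = 20011.2
  31–45: 24,000 × 36.6% = 8784
  46–51: 9,600 × 46.2% = 4435.2
  52+: 10,400 × 38.1% = 3962.4
Estimated total = 41311.2 → 41,300.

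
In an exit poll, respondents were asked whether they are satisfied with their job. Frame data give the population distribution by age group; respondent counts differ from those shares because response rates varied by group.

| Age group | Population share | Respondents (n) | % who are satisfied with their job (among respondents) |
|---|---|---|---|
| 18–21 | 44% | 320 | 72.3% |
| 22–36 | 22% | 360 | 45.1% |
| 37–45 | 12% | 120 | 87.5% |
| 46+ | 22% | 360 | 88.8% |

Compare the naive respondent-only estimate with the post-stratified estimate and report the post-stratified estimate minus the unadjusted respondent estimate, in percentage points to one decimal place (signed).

+1.2 percentage points

Without adjustment, the pooled respondent share is:
  (320/1160)×72.3 + (360/1160)×45.1 + (120/1160)×87.5 + (360/1160)×88.8 = 70.5517%
Post-stratified estimate weights by population shares:
  0.44×72.3 + 0.22×45.1 + 0.12×87.5 + 0.22×88.8 = 71.77%
Difference = 71.77 − 70.5517 = 1.2183 pp.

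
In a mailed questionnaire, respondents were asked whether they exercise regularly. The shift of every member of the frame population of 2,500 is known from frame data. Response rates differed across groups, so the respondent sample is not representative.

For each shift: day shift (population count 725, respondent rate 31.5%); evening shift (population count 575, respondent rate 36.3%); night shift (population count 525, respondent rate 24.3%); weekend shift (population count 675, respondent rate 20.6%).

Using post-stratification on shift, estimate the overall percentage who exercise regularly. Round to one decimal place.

Weight each group's respondent value by its population share:
  day shift: (725/2,500) × 31.5 = 9.135
  evening shift: (575/2,500) × 36.3 = 8.349
  night shift: (525/2,500) × 24.3 = 5.103
  weekend shift: (675/2,500) × 20.6 = 5.562
Post-stratified estimate = 28.149 → 28.1%.

28.1%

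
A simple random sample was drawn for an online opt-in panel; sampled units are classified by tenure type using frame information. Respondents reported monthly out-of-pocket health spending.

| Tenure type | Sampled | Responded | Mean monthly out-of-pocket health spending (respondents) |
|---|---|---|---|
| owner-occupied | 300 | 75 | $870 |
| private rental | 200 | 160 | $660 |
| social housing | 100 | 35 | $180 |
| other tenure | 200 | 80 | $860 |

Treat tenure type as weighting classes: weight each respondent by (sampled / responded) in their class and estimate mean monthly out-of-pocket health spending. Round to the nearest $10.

Class response rates: owner-occupied 75/300 = 25%, private rental 160/200 = 80%, social housing 35/100 = 35%, other tenure 80/200 = 40%.
Inverse-response-rate weighting restores each class to its sampled count, so class totals weight by n_sampled:
  owner-occupied: 300 × 870 = 261,000
  private rental: 200 × 660 = 132,000
  social housing: 100 × 180 = 18,000
  other tenure: 200 × 860 = 172,000
Adjusted estimate = 583,000 / 800 = 728.75 → $730.

$730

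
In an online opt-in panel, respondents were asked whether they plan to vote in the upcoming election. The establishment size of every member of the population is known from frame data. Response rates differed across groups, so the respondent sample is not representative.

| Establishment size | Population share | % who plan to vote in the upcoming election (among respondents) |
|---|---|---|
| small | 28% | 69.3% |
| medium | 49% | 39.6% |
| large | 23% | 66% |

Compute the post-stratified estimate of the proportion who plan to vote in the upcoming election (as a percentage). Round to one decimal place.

Each cell contributes population-share × respondent value:
  small: 0.28 × 69.3 = 19.404
  medium: 0.49 × 39.6 = 19.404
  large: 0.23 × 66 = 15.18
Post-stratified estimate = 53.988 → 54.0%.

54.0%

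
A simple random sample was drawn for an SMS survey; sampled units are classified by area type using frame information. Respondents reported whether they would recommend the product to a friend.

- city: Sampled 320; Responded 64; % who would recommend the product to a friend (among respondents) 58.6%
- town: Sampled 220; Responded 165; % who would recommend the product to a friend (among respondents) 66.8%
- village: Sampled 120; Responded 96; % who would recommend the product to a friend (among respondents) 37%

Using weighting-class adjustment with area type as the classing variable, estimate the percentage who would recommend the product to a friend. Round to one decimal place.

57.4%

Class response rates: city 64/320 = 20%, town 165/220 = 75%, village 96/120 = 80%.
With weight = n_sampled/n_responded per class, the weighted class total is n_sampled:
  city: 320 × 58.6 = 18,752
  town: 220 × 66.8 = 14,696
  village: 120 × 37 = 4440
Adjusted estimate = 37,888 / 660 = 57.4061 → 57.4%.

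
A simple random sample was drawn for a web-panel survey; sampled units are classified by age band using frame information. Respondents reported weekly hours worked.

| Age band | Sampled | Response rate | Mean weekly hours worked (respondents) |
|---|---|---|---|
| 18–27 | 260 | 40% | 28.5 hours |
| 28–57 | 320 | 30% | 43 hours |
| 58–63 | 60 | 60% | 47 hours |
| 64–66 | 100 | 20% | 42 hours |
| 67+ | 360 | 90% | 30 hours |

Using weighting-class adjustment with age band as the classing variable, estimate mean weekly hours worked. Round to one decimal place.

Inverse-response-rate weighting restores each class to its sampled count, so class totals weight by n_sampled:
  18–27: 260 × 28.5 = 7410
  28–57: 320 × 43 = 13,760
  58–63: 60 × 47 = 2820
  64–66: 100 × 42 = 4200
  67+: 360 × 30 = 10,800
Adjusted estimate = 38,990 / 1,100 = 35.4455 → 35.4.

35.4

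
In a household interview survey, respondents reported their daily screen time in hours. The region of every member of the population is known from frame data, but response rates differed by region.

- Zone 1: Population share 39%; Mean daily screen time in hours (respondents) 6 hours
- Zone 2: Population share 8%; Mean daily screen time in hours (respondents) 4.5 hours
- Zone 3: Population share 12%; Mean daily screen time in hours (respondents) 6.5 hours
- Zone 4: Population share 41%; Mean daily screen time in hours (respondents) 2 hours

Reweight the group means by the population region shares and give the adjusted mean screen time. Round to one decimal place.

Reweight to the known region distribution:
  Zone 1: 0.39 × 6 = 2.34
  Zone 2: 0.08 × 4.5 = 0.36
  Zone 3: 0.12 × 6.5 = 0.78
  Zone 4: 0.41 × 2 = 0.82
Post-stratified estimate = 4.3 → 4.3.

4.3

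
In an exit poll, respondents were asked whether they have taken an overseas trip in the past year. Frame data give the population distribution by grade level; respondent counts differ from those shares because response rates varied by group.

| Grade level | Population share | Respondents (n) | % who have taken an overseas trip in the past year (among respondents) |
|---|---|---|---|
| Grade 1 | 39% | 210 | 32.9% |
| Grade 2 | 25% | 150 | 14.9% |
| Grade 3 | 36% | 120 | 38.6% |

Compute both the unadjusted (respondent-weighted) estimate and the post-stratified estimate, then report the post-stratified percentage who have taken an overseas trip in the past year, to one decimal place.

Naive respondent-only estimate (weights = respondent counts):
  (210/480)×32.9 + (150/480)×14.9 + (120/480)×38.6 = 28.7%
Post-stratifying to population shares instead:
  0.39×32.9 + 0.25×14.9 + 0.36×38.6 = 30.452%

30.5%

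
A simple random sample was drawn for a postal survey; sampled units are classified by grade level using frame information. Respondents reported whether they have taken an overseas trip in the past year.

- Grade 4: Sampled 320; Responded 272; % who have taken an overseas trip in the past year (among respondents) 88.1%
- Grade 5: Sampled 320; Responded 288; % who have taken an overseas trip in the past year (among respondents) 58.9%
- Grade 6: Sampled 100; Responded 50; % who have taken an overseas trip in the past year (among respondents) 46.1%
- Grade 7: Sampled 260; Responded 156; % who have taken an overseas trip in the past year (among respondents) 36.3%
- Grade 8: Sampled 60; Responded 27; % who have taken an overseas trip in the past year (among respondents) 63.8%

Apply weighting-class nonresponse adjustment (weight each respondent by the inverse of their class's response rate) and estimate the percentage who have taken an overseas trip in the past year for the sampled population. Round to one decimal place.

61.2%

Class response rates: Grade 4 272/320 = 85%, Grade 5 288/320 = 90%, Grade 6 50/100 = 50%, Grade 7 156/260 = 60%, Grade 8 27/60 = 45%.
Weighting each respondent by the inverse class response rate inflates each class back to its sampled size, so the class weight is n_sampled:
  Grade 4: 320 × 88.1 = 28,192
  Grade 5: 320 × 58.9 = 18,848
  Grade 6: 100 × 46.1 = 4610
  Grade 7: 260 × 36.3 = 9438
  Grade 8: 60 × 63.8 = 3828
Adjusted estimate = 64,916 / 1,060 = 61.2415 → 61.2%.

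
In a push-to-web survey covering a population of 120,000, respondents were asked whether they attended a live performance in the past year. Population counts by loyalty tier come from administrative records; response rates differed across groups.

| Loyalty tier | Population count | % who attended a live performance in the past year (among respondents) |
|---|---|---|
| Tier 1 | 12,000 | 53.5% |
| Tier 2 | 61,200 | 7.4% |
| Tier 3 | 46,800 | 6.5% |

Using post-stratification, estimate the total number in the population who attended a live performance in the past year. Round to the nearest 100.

Estimated count per cell = population count × respondent percentage:
  Tier 1: 12,000 × 53.5% = 6420
  Tier 2: 61,200 × 7.4% = 4528.8
  Tier 3: 46,800 × 6.5% = 3042
Estimated total = 13990.8 → 14,000.

14,000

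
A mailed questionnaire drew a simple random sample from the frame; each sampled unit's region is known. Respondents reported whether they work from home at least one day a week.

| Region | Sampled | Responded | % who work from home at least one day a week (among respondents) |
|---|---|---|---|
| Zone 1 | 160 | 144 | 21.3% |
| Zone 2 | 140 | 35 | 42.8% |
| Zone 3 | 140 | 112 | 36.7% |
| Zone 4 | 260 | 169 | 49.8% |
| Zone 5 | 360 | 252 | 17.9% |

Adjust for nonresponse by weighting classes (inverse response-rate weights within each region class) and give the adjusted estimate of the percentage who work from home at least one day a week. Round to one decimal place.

32.0%

Class response rates: Zone 1 144/160 = 90%, Zone 2 35/140 = 25%, Zone 3 112/140 = 80%, Zone 4 169/260 = 65%, Zone 5 252/360 = 70%.
Weighting each respondent by the inverse class response rate inflates each class back to its sampled size, so the class weight is n_sampled:
  Zone 1: 160 × 21.3 = 3408
  Zone 2: 140 × 42.8 = 5992
  Zone 3: 140 × 36.7 = 5138
  Zone 4: 260 × 49.8 = 12,948
  Zone 5: 360 × 17.9 = 6444
Adjusted estimate = 33,930 / 1,060 = 32.0094 → 32.0%.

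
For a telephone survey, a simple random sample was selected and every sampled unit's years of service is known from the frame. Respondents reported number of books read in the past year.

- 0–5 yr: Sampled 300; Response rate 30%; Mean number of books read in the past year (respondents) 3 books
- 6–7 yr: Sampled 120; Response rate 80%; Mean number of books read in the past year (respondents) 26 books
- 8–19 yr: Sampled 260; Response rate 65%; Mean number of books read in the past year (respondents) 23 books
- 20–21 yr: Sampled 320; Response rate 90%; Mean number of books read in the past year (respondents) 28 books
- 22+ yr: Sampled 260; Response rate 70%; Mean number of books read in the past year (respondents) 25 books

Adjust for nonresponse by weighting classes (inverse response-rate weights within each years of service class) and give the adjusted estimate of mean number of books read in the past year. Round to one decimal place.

20.2

Each respondent's weight = sampled/responded in their class; summing within a class gives n_sampled, so:
  0–5 yr: 300 × 3 = 900
  6–7 yr: 120 × 26 = 3120
  8–19 yr: 260 × 23 = 5980
  20–21 yr: 320 × 28 = 8960
  22+ yr: 260 × 25 = 6500
Adjusted estimate = 25,460 / 1,260 = 20.2063 → 20.2.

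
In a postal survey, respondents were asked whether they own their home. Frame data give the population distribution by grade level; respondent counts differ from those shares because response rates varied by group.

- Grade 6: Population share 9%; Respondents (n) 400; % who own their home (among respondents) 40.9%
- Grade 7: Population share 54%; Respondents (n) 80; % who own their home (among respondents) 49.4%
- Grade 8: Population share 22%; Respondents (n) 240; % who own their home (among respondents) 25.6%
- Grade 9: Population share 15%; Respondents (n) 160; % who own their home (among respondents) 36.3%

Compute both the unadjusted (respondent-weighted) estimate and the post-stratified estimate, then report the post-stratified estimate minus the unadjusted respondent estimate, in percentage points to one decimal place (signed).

Unadjusted (pooled respondent) estimate weights by respondent counts:
  (400/880)×40.9 + (80/880)×49.4 + (240/880)×25.6 + (160/880)×36.3 = 36.6636%
Post-stratifying to population shares instead:
  0.09×40.9 + 0.54×49.4 + 0.22×25.6 + 0.15×36.3 = 41.434%
Difference = 41.434 − 36.6636 = 4.7704 pp.

+4.8 percentage points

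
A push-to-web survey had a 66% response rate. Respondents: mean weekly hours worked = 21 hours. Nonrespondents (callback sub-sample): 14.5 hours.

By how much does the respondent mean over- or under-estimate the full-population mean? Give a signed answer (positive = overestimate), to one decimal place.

+2.2

Nonresponse fraction = 1 − 0.66 = 0.34.
Bias = (nonresponse fraction) × (respondent mean − nonrespondent mean)
     = 0.34 × (21 − 14.5) = 0.34 × 6.5 = 2.21.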